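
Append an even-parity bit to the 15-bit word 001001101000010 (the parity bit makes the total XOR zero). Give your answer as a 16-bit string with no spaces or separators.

0010011010000101

XOR of the 15 data bits: 0⊕0⊕1⊕0⊕0⊕1⊕1⊕0⊕1⊕0⊕0⊕0⊕0⊕1⊕0 = 1
Parity bit = 1 (so all 16 bits XOR to 0).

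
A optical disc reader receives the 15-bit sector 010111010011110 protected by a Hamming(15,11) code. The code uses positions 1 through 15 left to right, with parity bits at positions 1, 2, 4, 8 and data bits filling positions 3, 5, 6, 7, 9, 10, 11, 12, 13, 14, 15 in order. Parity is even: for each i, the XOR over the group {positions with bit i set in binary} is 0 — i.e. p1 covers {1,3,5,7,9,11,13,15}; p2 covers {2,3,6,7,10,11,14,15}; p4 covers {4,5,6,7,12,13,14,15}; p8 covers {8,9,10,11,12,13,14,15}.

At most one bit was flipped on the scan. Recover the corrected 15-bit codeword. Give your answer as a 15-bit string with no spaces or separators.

010111011011110

s1 (pos 1,3,5,7,9,11,13,15): 0⊕0⊕1⊕0⊕0⊕1⊕1⊕0 = 1
s2 (pos 2,3,6,7,10,11,14,15): 1⊕0⊕1⊕0⊕0⊕1⊕1⊕0 = 0
s4 (pos 4,5,6,7,12,13,14,15): 1⊕1⊕1⊕0⊕1⊕1⊕1⊕0 = 0
s8 (pos 8,9,10,11,12,13,14,15): 1⊕0⊕0⊕1⊕1⊕1⊕1⊕0 = 1
Syndrome s8…s1 = 1001 → error at position 9.
Flip position 9: 010111010011110 → 010111011011110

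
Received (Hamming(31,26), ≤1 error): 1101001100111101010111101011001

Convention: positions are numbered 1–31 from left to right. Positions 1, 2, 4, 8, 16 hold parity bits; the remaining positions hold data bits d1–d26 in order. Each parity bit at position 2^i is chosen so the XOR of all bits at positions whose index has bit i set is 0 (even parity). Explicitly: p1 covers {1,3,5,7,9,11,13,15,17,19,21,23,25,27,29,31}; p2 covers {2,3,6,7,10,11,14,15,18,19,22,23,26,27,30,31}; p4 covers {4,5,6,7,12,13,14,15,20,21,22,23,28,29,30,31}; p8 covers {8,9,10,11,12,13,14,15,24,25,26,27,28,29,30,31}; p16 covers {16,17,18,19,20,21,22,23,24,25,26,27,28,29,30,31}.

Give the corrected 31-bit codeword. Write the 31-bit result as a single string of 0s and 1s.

s1 (pos 1,3,5,7,9,11,13,15,17,19,21,23,25,27,29,31): 1⊕0⊕0⊕1⊕0⊕1⊕1⊕0⊕0⊕0⊕1⊕1⊕1⊕1⊕0⊕1 = 1
s2 (pos 2,3,6,7,10,11,14,15,18,19,22,23,26,27,30,31): 1⊕0⊕0⊕1⊕0⊕1⊕1⊕0⊕1⊕0⊕1⊕1⊕0⊕1⊕0⊕1 = 1
s4 (pos 4,5,6,7,12,13,14,15,20,21,22,23,28,29,30,31): 1⊕0⊕0⊕1⊕1⊕1⊕1⊕0⊕1⊕1⊕1⊕1⊕1⊕0⊕0⊕1 = 1
s8 (pos 8,9,10,11,12,13,14,15,24,25,26,27,28,29,30,31): 1⊕0⊕0⊕1⊕1⊕1⊕1⊕0⊕0⊕1⊕0⊕1⊕1⊕0⊕0⊕1 = 1
s16 (pos 16,17,18,19,20,21,22,23,24,25,26,27,28,29,30,31): 1⊕0⊕1⊕0⊕1⊕1⊕1⊕1⊕0⊕1⊕0⊕1⊕1⊕0⊕0⊕1 = 0
Syndrome s16…s1 = 01111 → error at position 15.
Flip position 15: 1101001100111101010111101011001 → 1101001100111111010111101011001

1101001100111111010111101011001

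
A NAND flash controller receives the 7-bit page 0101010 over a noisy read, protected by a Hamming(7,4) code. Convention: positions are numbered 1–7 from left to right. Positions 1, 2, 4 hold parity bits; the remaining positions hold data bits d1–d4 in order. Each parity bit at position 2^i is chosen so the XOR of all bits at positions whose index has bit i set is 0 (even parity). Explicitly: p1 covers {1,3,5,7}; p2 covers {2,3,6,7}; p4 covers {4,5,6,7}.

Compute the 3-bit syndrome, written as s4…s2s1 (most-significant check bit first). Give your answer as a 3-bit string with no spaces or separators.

000

s1 (pos 1,3,5,7): 0⊕0⊕0⊕0 = 0
s2 (pos 2,3,6,7): 1⊕0⊕1⊕0 = 0
s4 (pos 4,5,6,7): 1⊕0⊕1⊕0 = 0
Syndrome s4…s1 = 000 → no error.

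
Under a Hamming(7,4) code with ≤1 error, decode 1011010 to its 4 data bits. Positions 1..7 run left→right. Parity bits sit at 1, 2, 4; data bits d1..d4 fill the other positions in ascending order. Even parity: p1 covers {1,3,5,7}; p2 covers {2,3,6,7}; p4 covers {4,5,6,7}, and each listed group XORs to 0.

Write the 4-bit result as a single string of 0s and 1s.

s1 (pos 1,3,5,7): 1⊕1⊕0⊕0 = 0
s2 (pos 2,3,6,7): 0⊕1⊕1⊕0 = 0
s4 (pos 4,5,6,7): 1⊕0⊕1⊕0 = 0
Syndrome s4…s1 = 000 → no error.
Read data bits from positions 3,5,6,7: 1010

1010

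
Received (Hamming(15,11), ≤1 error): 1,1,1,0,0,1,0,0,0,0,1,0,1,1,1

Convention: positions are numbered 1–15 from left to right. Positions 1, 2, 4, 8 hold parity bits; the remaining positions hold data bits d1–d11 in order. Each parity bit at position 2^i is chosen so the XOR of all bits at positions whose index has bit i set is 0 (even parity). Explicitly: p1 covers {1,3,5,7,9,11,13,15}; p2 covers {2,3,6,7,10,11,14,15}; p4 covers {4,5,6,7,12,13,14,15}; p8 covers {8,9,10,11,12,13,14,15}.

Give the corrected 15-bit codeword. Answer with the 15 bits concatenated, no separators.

011001000010111

s1 (pos 1,3,5,7,9,11,13,15): 1⊕1⊕0⊕0⊕0⊕1⊕1⊕1 = 1
s2 (pos 2,3,6,7,10,11,14,15): 1⊕1⊕1⊕0⊕0⊕1⊕1⊕1 = 0
s4 (pos 4,5,6,7,12,13,14,15): 0⊕0⊕1⊕0⊕0⊕1⊕1⊕1 = 0
s8 (pos 8,9,10,11,12,13,14,15): 0⊕0⊕0⊕1⊕0⊕1⊕1⊕1 = 0
Syndrome s8…s1 = 0001 → error at position 1.
Flip position 1: 111001000010111 → 011001000010111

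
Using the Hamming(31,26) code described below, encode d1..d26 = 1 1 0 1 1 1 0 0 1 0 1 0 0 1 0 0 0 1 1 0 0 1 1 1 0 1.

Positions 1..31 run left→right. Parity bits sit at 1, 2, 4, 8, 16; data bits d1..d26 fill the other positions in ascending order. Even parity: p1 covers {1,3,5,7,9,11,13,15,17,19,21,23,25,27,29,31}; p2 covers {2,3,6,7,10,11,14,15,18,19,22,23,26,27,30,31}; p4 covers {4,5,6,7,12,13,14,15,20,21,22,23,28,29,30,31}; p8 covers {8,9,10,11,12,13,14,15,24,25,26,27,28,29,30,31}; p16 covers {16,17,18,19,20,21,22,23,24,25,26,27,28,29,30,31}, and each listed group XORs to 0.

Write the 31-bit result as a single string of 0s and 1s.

1010101111001011001000110011101

Place data at non-parity positions: p1 p2 1 p4 1 0 1 p8 1 1 0 0 1 0 1 p16 0 0 1 0 0 0 1 1 0 0 1 1 1 0 1
p1 (pos 1,3,5,7,9,11,13,15,17,19,21,23,25,27,29,31): XOR of data positions = 1⊕1⊕1⊕1⊕0⊕1⊕1⊕0⊕1⊕0⊕1⊕0⊕1⊕1⊕1 = 1
p2 (pos 2,3,6,7,10,11,14,15,18,19,22,23,26,27,30,31): XOR of data positions = 1⊕0⊕1⊕1⊕0⊕0⊕1⊕0⊕1⊕0⊕1⊕0⊕1⊕0⊕1 = 0
p4 (pos 4,5,6,7,12,13,14,15,20,21,22,23,28,29,30,31): XOR of data positions = 1⊕0⊕1⊕0⊕1⊕0⊕1⊕0⊕0⊕0⊕1⊕1⊕1⊕0⊕1 = 0
p8 (pos 8,9,10,11,12,13,14,15,24,25,26,27,28,29,30,31): XOR of data positions = 1⊕1⊕0⊕0⊕1⊕0⊕1⊕1⊕0⊕0⊕1⊕1⊕1⊕0⊕1 = 1
p16 (pos 16,17,18,19,20,21,22,23,24,25,26,27,28,29,30,31): XOR of data positions = 0⊕0⊕1⊕0⊕0⊕0⊕1⊕1⊕0⊕0⊕1⊕1⊕1⊕0⊕1 = 1
Codeword: 1010101111001011001000110011101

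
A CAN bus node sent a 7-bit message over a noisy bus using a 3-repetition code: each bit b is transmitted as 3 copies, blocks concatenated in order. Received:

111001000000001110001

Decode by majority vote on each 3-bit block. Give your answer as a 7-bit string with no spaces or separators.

Block 1 (111): 3 ones → 1
Block 2 (001): 1 one → 0
Block 3 (000): 0 ones → 0
Block 4 (000): 0 ones → 0
Block 5 (001): 1 one → 0
Block 6 (110): 2 ones → 1
Block 7 (001): 1 one → 0

1000010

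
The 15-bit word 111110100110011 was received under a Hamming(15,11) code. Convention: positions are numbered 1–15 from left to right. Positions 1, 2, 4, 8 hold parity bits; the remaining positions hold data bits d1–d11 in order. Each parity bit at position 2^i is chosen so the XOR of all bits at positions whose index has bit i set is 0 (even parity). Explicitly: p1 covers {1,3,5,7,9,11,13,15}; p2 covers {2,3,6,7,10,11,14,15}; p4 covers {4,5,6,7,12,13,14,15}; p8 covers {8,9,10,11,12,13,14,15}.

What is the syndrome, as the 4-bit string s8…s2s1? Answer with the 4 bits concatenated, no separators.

0110

s1 (pos 1,3,5,7,9,11,13,15): 1⊕1⊕1⊕1⊕0⊕1⊕0⊕1 = 0
s2 (pos 2,3,6,7,10,11,14,15): 1⊕1⊕0⊕1⊕1⊕1⊕1⊕1 = 1
s4 (pos 4,5,6,7,12,13,14,15): 1⊕1⊕0⊕1⊕0⊕0⊕1⊕1 = 1
s8 (pos 8,9,10,11,12,13,14,15): 0⊕0⊕1⊕1⊕0⊕0⊕1⊕1 = 0
Syndrome s8…s1 = 0110 → error at position 6.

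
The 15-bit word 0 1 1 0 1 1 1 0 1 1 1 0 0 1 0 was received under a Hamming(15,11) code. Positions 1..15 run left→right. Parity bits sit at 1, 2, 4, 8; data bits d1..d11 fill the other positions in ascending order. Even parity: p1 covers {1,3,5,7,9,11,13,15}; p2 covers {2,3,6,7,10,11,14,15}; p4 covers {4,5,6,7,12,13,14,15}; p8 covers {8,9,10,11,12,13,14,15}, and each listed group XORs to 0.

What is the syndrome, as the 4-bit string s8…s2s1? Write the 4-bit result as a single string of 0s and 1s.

s1 (pos 1,3,5,7,9,11,13,15): 0⊕1⊕1⊕1⊕1⊕1⊕0⊕0 = 1
s2 (pos 2,3,6,7,10,11,14,15): 1⊕1⊕1⊕1⊕1⊕1⊕1⊕0 = 1
s4 (pos 4,5,6,7,12,13,14,15): 0⊕1⊕1⊕1⊕0⊕0⊕1⊕0 = 0
s8 (pos 8,9,10,11,12,13,14,15): 0⊕1⊕1⊕1⊕0⊕0⊕1⊕0 = 0
Syndrome s8…s1 = 0011 → error at position 3.

0011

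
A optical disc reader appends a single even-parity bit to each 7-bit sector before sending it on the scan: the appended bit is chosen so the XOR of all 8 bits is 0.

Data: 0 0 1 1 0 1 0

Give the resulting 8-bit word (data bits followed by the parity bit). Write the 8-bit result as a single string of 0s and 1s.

XOR of the 7 data bits: 0⊕0⊕1⊕1⊕0⊕1⊕0 = 1
Parity bit = 1 (so all 8 bits XOR to 0).

00110101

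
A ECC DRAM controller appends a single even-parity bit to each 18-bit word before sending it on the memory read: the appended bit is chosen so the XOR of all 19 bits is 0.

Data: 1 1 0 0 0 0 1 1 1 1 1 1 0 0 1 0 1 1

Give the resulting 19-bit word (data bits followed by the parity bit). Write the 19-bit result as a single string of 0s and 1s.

XOR of the 18 data bits: 1⊕1⊕0⊕0⊕0⊕0⊕1⊕1⊕1⊕1⊕1⊕1⊕0⊕0⊕1⊕0⊕1⊕1 = 1
Parity bit = 1 (so all 19 bits XOR to 0).

1100001111110010111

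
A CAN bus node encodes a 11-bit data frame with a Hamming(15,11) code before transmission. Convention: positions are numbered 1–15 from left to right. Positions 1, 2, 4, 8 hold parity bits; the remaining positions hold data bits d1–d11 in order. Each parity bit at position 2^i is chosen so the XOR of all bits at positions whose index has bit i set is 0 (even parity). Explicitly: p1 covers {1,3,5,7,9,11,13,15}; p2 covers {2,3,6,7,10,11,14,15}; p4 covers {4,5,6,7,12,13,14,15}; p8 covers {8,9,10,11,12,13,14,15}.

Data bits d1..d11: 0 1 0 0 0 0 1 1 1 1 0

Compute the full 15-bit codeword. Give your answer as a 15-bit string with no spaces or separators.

100010000011110

Place data at non-parity positions: p1 p2 0 p4 1 0 0 p8 0 0 1 1 1 1 0
p1 (pos 1,3,5,7,9,11,13,15): XOR of data positions = 0⊕1⊕0⊕0⊕1⊕1⊕0 = 1
p2 (pos 2,3,6,7,10,11,14,15): XOR of data positions = 0⊕0⊕0⊕0⊕1⊕1⊕0 = 0
p4 (pos 4,5,6,7,12,13,14,15): XOR of data positions = 1⊕0⊕0⊕1⊕1⊕1⊕0 = 0
p8 (pos 8,9,10,11,12,13,14,15): XOR of data positions = 0⊕0⊕1⊕1⊕1⊕1⊕0 = 0
Codeword: 100010000011110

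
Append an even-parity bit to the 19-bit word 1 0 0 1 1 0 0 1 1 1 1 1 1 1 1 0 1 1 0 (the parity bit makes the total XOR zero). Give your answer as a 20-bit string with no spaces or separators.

10011001111111101101

XOR of the 19 data bits: 1⊕0⊕0⊕1⊕1⊕0⊕0⊕1⊕1⊕1⊕1⊕1⊕1⊕1⊕1⊕0⊕1⊕1⊕0 = 1
Parity bit = 1 (so all 20 bits XOR to 0).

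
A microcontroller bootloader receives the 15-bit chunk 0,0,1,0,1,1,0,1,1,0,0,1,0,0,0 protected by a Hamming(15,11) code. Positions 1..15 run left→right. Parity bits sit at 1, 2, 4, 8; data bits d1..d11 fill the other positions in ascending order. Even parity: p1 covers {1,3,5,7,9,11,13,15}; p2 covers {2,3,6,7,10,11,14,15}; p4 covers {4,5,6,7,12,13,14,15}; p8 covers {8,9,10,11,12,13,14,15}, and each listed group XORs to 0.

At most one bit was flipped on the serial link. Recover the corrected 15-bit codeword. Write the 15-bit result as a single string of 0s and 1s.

s1 (pos 1,3,5,7,9,11,13,15): 0⊕1⊕1⊕0⊕1⊕0⊕0⊕0 = 1
s2 (pos 2,3,6,7,10,11,14,15): 0⊕1⊕1⊕0⊕0⊕0⊕0⊕0 = 0
s4 (pos 4,5,6,7,12,13,14,15): 0⊕1⊕1⊕0⊕1⊕0⊕0⊕0 = 1
s8 (pos 8,9,10,11,12,13,14,15): 1⊕1⊕0⊕0⊕1⊕0⊕0⊕0 = 1
Syndrome s8…s1 = 1101 → error at position 13.
Flip position 13: 001011011001000 → 001011011001100

001011011001100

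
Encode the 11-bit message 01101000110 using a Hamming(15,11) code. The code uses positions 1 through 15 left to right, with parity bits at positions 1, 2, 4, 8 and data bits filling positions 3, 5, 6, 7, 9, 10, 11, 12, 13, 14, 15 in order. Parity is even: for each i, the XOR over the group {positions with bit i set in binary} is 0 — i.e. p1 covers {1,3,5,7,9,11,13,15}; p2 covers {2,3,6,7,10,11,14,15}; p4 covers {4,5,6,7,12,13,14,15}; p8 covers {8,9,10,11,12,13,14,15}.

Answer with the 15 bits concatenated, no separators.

100011011000110

Place data at non-parity positions: p1 p2 0 p4 1 1 0 p8 1 0 0 0 1 1 0
p1 (pos 1,3,5,7,9,11,13,15): XOR of data positions = 0⊕1⊕0⊕1⊕0⊕1⊕0 = 1
p2 (pos 2,3,6,7,10,11,14,15): XOR of data positions = 0⊕1⊕0⊕0⊕0⊕1⊕0 = 0
p4 (pos 4,5,6,7,12,13,14,15): XOR of data positions = 1⊕1⊕0⊕0⊕1⊕1⊕0 = 0
p8 (pos 8,9,10,11,12,13,14,15): XOR of data positions = 1⊕0⊕0⊕0⊕1⊕1⊕0 = 1
Codeword: 100011011000110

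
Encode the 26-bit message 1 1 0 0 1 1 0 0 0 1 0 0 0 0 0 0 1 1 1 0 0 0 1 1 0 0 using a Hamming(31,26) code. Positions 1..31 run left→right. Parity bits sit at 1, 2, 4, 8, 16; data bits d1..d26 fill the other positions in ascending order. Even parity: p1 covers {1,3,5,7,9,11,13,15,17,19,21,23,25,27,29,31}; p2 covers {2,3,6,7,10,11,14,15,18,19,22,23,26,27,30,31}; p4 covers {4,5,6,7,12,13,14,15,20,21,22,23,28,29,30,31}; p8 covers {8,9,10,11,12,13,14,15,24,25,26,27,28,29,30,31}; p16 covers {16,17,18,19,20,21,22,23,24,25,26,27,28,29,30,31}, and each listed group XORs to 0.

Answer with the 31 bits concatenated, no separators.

Place data at non-parity positions: p1 p2 1 p4 1 0 0 p8 1 1 0 0 0 1 0 p16 0 0 0 0 0 1 1 1 0 0 0 1 1 0 0
p1 (pos 1,3,5,7,9,11,13,15,17,19,21,23,25,27,29,31): XOR of data positions = 1⊕1⊕0⊕1⊕0⊕0⊕0⊕0⊕0⊕0⊕1⊕0⊕0⊕1⊕0 = 1
p2 (pos 2,3,6,7,10,11,14,15,18,19,22,23,26,27,30,31): XOR of data positions = 1⊕0⊕0⊕1⊕0⊕1⊕0⊕0⊕0⊕1⊕1⊕0⊕0⊕0⊕0 = 1
p4 (pos 4,5,6,7,12,13,14,15,20,21,22,23,28,29,30,31): XOR of data positions = 1⊕0⊕0⊕0⊕0⊕1⊕0⊕0⊕0⊕1⊕1⊕1⊕1⊕0⊕0 = 0
p8 (pos 8,9,10,11,12,13,14,15,24,25,26,27,28,29,30,31): XOR of data positions = 1⊕1⊕0⊕0⊕0⊕1⊕0⊕1⊕0⊕0⊕0⊕1⊕1⊕0⊕0 = 0
p16 (pos 16,17,18,19,20,21,22,23,24,25,26,27,28,29,30,31): XOR of data positions = 0⊕0⊕0⊕0⊕0⊕1⊕1⊕1⊕0⊕0⊕0⊕1⊕1⊕0⊕0 = 1
Codeword: 1110100011000101000001110001100

1110100011000101000001110001100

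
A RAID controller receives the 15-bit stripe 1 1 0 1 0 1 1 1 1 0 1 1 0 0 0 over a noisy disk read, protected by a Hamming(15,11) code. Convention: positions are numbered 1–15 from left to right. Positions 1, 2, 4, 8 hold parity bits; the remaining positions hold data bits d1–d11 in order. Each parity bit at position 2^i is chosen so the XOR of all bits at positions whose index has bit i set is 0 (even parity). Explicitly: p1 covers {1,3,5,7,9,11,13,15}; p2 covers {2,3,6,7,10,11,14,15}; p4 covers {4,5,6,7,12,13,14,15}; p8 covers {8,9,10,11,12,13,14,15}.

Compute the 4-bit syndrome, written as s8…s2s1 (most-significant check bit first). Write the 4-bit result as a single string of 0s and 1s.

0000

s1 (pos 1,3,5,7,9,11,13,15): 1⊕0⊕0⊕1⊕1⊕1⊕0⊕0 = 0
s2 (pos 2,3,6,7,10,11,14,15): 1⊕0⊕1⊕1⊕0⊕1⊕0⊕0 = 0
s4 (pos 4,5,6,7,12,13,14,15): 1⊕0⊕1⊕1⊕1⊕0⊕0⊕0 = 0
s8 (pos 8,9,10,11,12,13,14,15): 1⊕1⊕0⊕1⊕1⊕0⊕0⊕0 = 0
Syndrome s8…s1 = 0000 → no error.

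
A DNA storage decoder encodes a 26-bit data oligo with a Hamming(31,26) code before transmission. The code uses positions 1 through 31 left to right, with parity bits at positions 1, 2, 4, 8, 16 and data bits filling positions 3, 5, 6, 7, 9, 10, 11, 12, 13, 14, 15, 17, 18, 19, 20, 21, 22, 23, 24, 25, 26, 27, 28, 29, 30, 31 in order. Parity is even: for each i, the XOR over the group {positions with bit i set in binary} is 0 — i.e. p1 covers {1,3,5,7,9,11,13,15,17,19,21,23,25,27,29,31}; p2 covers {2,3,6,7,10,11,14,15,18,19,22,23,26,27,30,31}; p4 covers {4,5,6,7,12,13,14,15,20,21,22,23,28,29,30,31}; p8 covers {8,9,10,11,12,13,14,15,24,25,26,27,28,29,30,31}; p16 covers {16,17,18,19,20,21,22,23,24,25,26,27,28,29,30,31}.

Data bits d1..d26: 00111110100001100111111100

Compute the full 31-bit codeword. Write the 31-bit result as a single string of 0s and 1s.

Place data at non-parity positions: p1 p2 0 p4 0 1 1 p8 1 1 1 0 1 0 0 p16 0 0 1 1 0 0 1 1 1 1 1 1 1 0 0
p1 (pos 1,3,5,7,9,11,13,15,17,19,21,23,25,27,29,31): XOR of data positions = 0⊕0⊕1⊕1⊕1⊕1⊕0⊕0⊕1⊕0⊕1⊕1⊕1⊕1⊕0 = 1
p2 (pos 2,3,6,7,10,11,14,15,18,19,22,23,26,27,30,31): XOR of data positions = 0⊕1⊕1⊕1⊕1⊕0⊕0⊕0⊕1⊕0⊕1⊕1⊕1⊕0⊕0 = 0
p4 (pos 4,5,6,7,12,13,14,15,20,21,22,23,28,29,30,31): XOR of data positions = 0⊕1⊕1⊕0⊕1⊕0⊕0⊕1⊕0⊕0⊕1⊕1⊕1⊕0⊕0 = 1
p8 (pos 8,9,10,11,12,13,14,15,24,25,26,27,28,29,30,31): XOR of data positions = 1⊕1⊕1⊕0⊕1⊕0⊕0⊕1⊕1⊕1⊕1⊕1⊕1⊕0⊕0 = 0
p16 (pos 16,17,18,19,20,21,22,23,24,25,26,27,28,29,30,31): XOR of data positions = 0⊕0⊕1⊕1⊕0⊕0⊕1⊕1⊕1⊕1⊕1⊕1⊕1⊕0⊕0 = 1
Codeword: 1001011011101001001100111111100

1001011011101001001100111111100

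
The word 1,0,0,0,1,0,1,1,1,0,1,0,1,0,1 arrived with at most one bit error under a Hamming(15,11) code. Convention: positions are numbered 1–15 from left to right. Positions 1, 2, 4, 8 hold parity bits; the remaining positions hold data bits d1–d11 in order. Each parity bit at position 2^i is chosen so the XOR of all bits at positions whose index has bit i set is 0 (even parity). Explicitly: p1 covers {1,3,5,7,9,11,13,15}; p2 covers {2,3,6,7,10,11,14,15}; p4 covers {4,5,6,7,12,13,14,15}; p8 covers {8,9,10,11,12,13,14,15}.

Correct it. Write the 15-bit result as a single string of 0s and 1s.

100010111000101

s1 (pos 1,3,5,7,9,11,13,15): 1⊕0⊕1⊕1⊕1⊕1⊕1⊕1 = 1
s2 (pos 2,3,6,7,10,11,14,15): 0⊕0⊕0⊕1⊕0⊕1⊕0⊕1 = 1
s4 (pos 4,5,6,7,12,13,14,15): 0⊕1⊕0⊕1⊕0⊕1⊕0⊕1 = 0
s8 (pos 8,9,10,11,12,13,14,15): 1⊕1⊕0⊕1⊕0⊕1⊕0⊕1 = 1
Syndrome s8…s1 = 1011 → error at position 11.
Flip position 11: 100010111010101 → 100010111000101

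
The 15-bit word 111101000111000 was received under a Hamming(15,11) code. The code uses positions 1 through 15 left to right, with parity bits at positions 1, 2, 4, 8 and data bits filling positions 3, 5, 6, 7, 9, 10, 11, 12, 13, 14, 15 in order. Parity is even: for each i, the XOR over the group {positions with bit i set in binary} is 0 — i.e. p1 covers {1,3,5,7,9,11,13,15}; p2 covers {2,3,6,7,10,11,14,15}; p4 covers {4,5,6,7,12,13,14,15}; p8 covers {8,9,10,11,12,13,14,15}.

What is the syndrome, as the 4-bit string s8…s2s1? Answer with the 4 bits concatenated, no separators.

s1 (pos 1,3,5,7,9,11,13,15): 1⊕1⊕0⊕0⊕0⊕1⊕0⊕0 = 1
s2 (pos 2,3,6,7,10,11,14,15): 1⊕1⊕1⊕0⊕1⊕1⊕0⊕0 = 1
s4 (pos 4,5,6,7,12,13,14,15): 1⊕0⊕1⊕0⊕1⊕0⊕0⊕0 = 1
s8 (pos 8,9,10,11,12,13,14,15): 0⊕0⊕1⊕1⊕1⊕0⊕0⊕0 = 1
Syndrome s8…s1 = 1111 → error at position 15.

1111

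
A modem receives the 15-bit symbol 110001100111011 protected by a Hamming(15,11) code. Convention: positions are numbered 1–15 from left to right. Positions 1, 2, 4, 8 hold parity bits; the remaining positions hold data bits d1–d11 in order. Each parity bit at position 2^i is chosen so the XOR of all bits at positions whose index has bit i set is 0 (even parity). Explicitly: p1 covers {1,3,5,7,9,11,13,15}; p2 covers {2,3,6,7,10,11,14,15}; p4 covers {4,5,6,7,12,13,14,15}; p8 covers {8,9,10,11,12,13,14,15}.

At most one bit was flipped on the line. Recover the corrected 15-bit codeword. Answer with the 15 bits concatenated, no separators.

110001100111001

s1 (pos 1,3,5,7,9,11,13,15): 1⊕0⊕0⊕1⊕0⊕1⊕0⊕1 = 0
s2 (pos 2,3,6,7,10,11,14,15): 1⊕0⊕1⊕1⊕1⊕1⊕1⊕1 = 1
s4 (pos 4,5,6,7,12,13,14,15): 0⊕0⊕1⊕1⊕1⊕0⊕1⊕1 = 1
s8 (pos 8,9,10,11,12,13,14,15): 0⊕0⊕1⊕1⊕1⊕0⊕1⊕1 = 1
Syndrome s8…s1 = 1110 → error at position 14.
Flip position 14: 110001100111011 → 110001100111001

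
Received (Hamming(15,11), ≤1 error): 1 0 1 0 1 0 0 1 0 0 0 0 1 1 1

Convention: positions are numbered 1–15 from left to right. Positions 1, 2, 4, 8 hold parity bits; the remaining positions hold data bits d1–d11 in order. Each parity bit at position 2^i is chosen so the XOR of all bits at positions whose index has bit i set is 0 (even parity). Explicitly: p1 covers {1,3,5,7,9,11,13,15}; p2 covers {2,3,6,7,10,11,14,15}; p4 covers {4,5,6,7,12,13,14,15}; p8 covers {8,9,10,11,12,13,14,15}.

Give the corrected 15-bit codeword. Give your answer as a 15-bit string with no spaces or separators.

100010010000111

s1 (pos 1,3,5,7,9,11,13,15): 1⊕1⊕1⊕0⊕0⊕0⊕1⊕1 = 1
s2 (pos 2,3,6,7,10,11,14,15): 0⊕1⊕0⊕0⊕0⊕0⊕1⊕1 = 1
s4 (pos 4,5,6,7,12,13,14,15): 0⊕1⊕0⊕0⊕0⊕1⊕1⊕1 = 0
s8 (pos 8,9,10,11,12,13,14,15): 1⊕0⊕0⊕0⊕0⊕1⊕1⊕1 = 0
Syndrome s8…s1 = 0011 → error at position 3.
Flip position 3: 101010010000111 → 100010010000111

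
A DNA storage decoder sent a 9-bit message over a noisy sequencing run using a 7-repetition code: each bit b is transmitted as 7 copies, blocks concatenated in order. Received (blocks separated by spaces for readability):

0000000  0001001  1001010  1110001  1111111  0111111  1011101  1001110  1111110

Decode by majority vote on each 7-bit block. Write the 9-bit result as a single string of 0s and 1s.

Block 1 (0000000): 0 ones → 0
Block 2 (0001001): 2 ones → 0
Block 3 (1001010): 3 ones → 0
Block 4 (1110001): 4 ones → 1
Block 5 (1111111): 7 ones → 1
Block 6 (0111111): 6 ones → 1
Block 7 (1011101): 5 ones → 1
Block 8 (1001110): 4 ones → 1
Block 9 (1111110): 6 ones → 1

000111111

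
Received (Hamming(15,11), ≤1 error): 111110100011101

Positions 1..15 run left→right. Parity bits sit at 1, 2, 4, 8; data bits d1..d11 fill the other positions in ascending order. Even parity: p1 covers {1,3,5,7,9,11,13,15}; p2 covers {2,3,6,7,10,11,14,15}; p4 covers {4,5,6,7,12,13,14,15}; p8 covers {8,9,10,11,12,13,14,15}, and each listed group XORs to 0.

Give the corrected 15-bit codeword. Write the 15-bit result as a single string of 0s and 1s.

110110100011101

s1 (pos 1,3,5,7,9,11,13,15): 1⊕1⊕1⊕1⊕0⊕1⊕1⊕1 = 1
s2 (pos 2,3,6,7,10,11,14,15): 1⊕1⊕0⊕1⊕0⊕1⊕0⊕1 = 1
s4 (pos 4,5,6,7,12,13,14,15): 1⊕1⊕0⊕1⊕1⊕1⊕0⊕1 = 0
s8 (pos 8,9,10,11,12,13,14,15): 0⊕0⊕0⊕1⊕1⊕1⊕0⊕1 = 0
Syndrome s8…s1 = 0011 → error at position 3.
Flip position 3: 111110100011101 → 110110100011101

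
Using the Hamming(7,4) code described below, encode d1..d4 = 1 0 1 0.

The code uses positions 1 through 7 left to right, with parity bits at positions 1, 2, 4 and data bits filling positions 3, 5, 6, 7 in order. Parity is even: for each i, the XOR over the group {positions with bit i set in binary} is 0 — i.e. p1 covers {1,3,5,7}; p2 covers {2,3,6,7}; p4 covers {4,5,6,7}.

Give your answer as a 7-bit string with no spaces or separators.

Place data at non-parity positions: p1 p2 1 p4 0 1 0
p1 (pos 1,3,5,7): XOR of data positions = 1⊕0⊕0 = 1
p2 (pos 2,3,6,7): XOR of data positions = 1⊕1⊕0 = 0
p4 (pos 4,5,6,7): XOR of data positions = 0⊕1⊕0 = 1
Codeword: 1011010

1011010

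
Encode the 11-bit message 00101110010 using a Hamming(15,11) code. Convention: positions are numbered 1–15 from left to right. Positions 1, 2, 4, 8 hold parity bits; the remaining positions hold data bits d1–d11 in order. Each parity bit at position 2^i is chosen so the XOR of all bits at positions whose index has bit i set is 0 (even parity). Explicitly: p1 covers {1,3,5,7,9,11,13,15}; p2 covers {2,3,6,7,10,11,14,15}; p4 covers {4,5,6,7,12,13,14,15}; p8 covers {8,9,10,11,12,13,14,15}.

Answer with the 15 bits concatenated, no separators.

000001001110010

Place data at non-parity positions: p1 p2 0 p4 0 1 0 p8 1 1 1 0 0 1 0
p1 (pos 1,3,5,7,9,11,13,15): XOR of data positions = 0⊕0⊕0⊕1⊕1⊕0⊕0 = 0
p2 (pos 2,3,6,7,10,11,14,15): XOR of data positions = 0⊕1⊕0⊕1⊕1⊕1⊕0 = 0
p4 (pos 4,5,6,7,12,13,14,15): XOR of data positions = 0⊕1⊕0⊕0⊕0⊕1⊕0 = 0
p8 (pos 8,9,10,11,12,13,14,15): XOR of data positions = 1⊕1⊕1⊕0⊕0⊕1⊕0 = 0
Codeword: 000001001110010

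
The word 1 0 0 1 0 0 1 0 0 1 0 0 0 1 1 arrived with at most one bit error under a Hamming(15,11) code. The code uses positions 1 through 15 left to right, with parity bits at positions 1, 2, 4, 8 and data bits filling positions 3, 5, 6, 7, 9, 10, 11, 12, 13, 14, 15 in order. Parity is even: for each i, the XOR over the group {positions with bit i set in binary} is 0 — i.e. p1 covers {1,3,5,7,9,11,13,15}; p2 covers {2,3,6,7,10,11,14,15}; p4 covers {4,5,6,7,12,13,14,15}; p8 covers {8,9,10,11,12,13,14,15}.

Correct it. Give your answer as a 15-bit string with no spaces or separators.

s1 (pos 1,3,5,7,9,11,13,15): 1⊕0⊕0⊕1⊕0⊕0⊕0⊕1 = 1
s2 (pos 2,3,6,7,10,11,14,15): 0⊕0⊕0⊕1⊕1⊕0⊕1⊕1 = 0
s4 (pos 4,5,6,7,12,13,14,15): 1⊕0⊕0⊕1⊕0⊕0⊕1⊕1 = 0
s8 (pos 8,9,10,11,12,13,14,15): 0⊕0⊕1⊕0⊕0⊕0⊕1⊕1 = 1
Syndrome s8…s1 = 1001 → error at position 9.
Flip position 9: 100100100100011 → 100100101100011

100100101100011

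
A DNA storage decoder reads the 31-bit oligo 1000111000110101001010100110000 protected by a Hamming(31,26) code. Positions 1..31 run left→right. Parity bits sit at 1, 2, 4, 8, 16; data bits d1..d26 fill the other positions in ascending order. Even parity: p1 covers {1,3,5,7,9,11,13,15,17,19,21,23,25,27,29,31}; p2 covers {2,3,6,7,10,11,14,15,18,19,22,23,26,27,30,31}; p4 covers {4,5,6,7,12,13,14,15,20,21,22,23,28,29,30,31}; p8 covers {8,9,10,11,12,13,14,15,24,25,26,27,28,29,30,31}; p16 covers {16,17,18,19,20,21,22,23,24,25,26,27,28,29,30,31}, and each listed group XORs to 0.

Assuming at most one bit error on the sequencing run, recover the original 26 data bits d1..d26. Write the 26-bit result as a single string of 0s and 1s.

s1 (pos 1,3,5,7,9,11,13,15,17,19,21,23,25,27,29,31): 1⊕0⊕1⊕1⊕0⊕1⊕0⊕0⊕0⊕1⊕1⊕1⊕0⊕1⊕0⊕0 = 0
s2 (pos 2,3,6,7,10,11,14,15,18,19,22,23,26,27,30,31): 0⊕0⊕1⊕1⊕0⊕1⊕1⊕0⊕0⊕1⊕0⊕1⊕1⊕1⊕0⊕0 = 0
s4 (pos 4,5,6,7,12,13,14,15,20,21,22,23,28,29,30,31): 0⊕1⊕1⊕1⊕1⊕0⊕1⊕0⊕0⊕1⊕0⊕1⊕0⊕0⊕0⊕0 = 1
s8 (pos 8,9,10,11,12,13,14,15,24,25,26,27,28,29,30,31): 0⊕0⊕0⊕1⊕1⊕0⊕1⊕0⊕0⊕0⊕1⊕1⊕0⊕0⊕0⊕0 = 1
s16 (pos 16,17,18,19,20,21,22,23,24,25,26,27,28,29,30,31): 1⊕0⊕0⊕1⊕0⊕1⊕0⊕1⊕0⊕0⊕1⊕1⊕0⊕0⊕0⊕0 = 0
Syndrome s16…s1 = 01100 → error at position 12.
Flip position 12: 1000111000110101001010100110000 → 1000111000100101001010100110000
Read data bits from positions 3,5,6,7,9,10,11,12,13,14,15,17,18,19,20,21,22,23,24,25,26,27,28,29,30,31: 01110010010001010100110000

01110010010001010100110000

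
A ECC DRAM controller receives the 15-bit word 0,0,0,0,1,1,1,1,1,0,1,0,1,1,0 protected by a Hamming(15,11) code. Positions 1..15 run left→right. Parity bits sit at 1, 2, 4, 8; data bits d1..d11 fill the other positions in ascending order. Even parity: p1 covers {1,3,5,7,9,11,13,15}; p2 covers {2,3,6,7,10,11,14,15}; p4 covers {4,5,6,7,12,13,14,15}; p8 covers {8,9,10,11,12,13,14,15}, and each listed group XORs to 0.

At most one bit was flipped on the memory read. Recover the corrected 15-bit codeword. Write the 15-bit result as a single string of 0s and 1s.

s1 (pos 1,3,5,7,9,11,13,15): 0⊕0⊕1⊕1⊕1⊕1⊕1⊕0 = 1
s2 (pos 2,3,6,7,10,11,14,15): 0⊕0⊕1⊕1⊕0⊕1⊕1⊕0 = 0
s4 (pos 4,5,6,7,12,13,14,15): 0⊕1⊕1⊕1⊕0⊕1⊕1⊕0 = 1
s8 (pos 8,9,10,11,12,13,14,15): 1⊕1⊕0⊕1⊕0⊕1⊕1⊕0 = 1
Syndrome s8…s1 = 1101 → error at position 13.
Flip position 13: 000011111010110 → 000011111010010

000011111010010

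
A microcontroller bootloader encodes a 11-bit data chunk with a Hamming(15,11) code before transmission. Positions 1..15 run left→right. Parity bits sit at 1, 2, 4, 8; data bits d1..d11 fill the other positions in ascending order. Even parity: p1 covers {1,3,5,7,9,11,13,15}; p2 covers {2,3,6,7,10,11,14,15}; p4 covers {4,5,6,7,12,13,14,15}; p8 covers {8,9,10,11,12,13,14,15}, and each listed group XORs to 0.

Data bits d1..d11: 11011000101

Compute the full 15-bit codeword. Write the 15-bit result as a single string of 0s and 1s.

Place data at non-parity positions: p1 p2 1 p4 1 0 1 p8 1 0 0 0 1 0 1
p1 (pos 1,3,5,7,9,11,13,15): XOR of data positions = 1⊕1⊕1⊕1⊕0⊕1⊕1 = 0
p2 (pos 2,3,6,7,10,11,14,15): XOR of data positions = 1⊕0⊕1⊕0⊕0⊕0⊕1 = 1
p4 (pos 4,5,6,7,12,13,14,15): XOR of data positions = 1⊕0⊕1⊕0⊕1⊕0⊕1 = 0
p8 (pos 8,9,10,11,12,13,14,15): XOR of data positions = 1⊕0⊕0⊕0⊕1⊕0⊕1 = 1
Codeword: 011010111000101

011010111000101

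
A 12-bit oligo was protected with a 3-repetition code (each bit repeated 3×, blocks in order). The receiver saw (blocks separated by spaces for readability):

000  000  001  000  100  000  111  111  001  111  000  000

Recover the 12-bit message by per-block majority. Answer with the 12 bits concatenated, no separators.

000000110100

Block 1 (000): 0 ones → 0
Block 2 (000): 0 ones → 0
Block 3 (001): 1 one → 0
Block 4 (000): 0 ones → 0
Block 5 (100): 1 one → 0
Block 6 (000): 0 ones → 0
Block 7 (111): 3 ones → 1
Block 8 (111): 3 ones → 1
Block 9 (001): 1 one → 0
Block 10 (111): 3 ones → 1
Block 11 (000): 0 ones → 0
Block 12 (000): 0 ones → 0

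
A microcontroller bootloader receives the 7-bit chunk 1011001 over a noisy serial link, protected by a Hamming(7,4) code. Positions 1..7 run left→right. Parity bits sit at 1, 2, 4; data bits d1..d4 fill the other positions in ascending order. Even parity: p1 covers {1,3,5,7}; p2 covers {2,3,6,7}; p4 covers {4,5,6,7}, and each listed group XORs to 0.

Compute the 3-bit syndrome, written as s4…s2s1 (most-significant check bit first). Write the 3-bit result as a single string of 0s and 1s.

s1 (pos 1,3,5,7): 1⊕1⊕0⊕1 = 1
s2 (pos 2,3,6,7): 0⊕1⊕0⊕1 = 0
s4 (pos 4,5,6,7): 1⊕0⊕0⊕1 = 0
Syndrome s4…s1 = 001 → error at position 1.

001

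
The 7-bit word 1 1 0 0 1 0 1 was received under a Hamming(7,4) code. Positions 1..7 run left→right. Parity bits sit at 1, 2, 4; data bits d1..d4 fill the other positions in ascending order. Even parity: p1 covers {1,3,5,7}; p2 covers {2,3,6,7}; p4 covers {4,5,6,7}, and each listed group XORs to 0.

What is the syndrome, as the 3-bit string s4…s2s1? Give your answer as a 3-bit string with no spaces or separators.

s1 (pos 1,3,5,7): 1⊕0⊕1⊕1 = 1
s2 (pos 2,3,6,7): 1⊕0⊕0⊕1 = 0
s4 (pos 4,5,6,7): 0⊕1⊕0⊕1 = 0
Syndrome s4…s1 = 001 → error at position 1.

001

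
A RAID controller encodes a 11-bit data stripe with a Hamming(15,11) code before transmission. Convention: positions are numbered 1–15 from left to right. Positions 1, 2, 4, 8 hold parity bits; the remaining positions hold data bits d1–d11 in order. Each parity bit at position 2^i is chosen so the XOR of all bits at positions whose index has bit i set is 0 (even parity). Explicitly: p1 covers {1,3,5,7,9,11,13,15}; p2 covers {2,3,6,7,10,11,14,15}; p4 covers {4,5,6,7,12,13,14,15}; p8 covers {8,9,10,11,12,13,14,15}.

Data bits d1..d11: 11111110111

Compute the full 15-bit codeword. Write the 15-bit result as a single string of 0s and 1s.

Place data at non-parity positions: p1 p2 1 p4 1 1 1 p8 1 1 1 0 1 1 1
p1 (pos 1,3,5,7,9,11,13,15): XOR of data positions = 1⊕1⊕1⊕1⊕1⊕1⊕1 = 1
p2 (pos 2,3,6,7,10,11,14,15): XOR of data positions = 1⊕1⊕1⊕1⊕1⊕1⊕1 = 1
p4 (pos 4,5,6,7,12,13,14,15): XOR of data positions = 1⊕1⊕1⊕0⊕1⊕1⊕1 = 0
p8 (pos 8,9,10,11,12,13,14,15): XOR of data positions = 1⊕1⊕1⊕0⊕1⊕1⊕1 = 0
Codeword: 111011101110111

111011101110111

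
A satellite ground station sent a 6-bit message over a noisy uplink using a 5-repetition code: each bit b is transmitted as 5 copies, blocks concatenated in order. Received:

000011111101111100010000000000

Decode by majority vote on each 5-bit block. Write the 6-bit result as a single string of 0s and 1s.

011000

Block 1 (00001): 1 one → 0
Block 2 (11111): 5 ones → 1
Block 3 (01111): 4 ones → 1
Block 4 (10001): 2 ones → 0
Block 5 (00000): 0 ones → 0
Block 6 (00000): 0 ones → 0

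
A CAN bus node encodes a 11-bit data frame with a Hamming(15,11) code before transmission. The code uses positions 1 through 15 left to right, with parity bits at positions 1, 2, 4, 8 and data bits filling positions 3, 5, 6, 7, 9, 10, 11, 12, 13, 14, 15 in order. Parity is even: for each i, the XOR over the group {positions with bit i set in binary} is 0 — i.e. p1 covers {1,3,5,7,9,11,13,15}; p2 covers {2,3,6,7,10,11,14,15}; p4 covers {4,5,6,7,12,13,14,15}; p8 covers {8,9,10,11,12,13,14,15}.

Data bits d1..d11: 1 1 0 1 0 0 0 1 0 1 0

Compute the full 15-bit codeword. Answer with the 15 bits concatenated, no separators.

111010100001010

Place data at non-parity positions: p1 p2 1 p4 1 0 1 p8 0 0 0 1 0 1 0
p1 (pos 1,3,5,7,9,11,13,15): XOR of data positions = 1⊕1⊕1⊕0⊕0⊕0⊕0 = 1
p2 (pos 2,3,6,7,10,11,14,15): XOR of data positions = 1⊕0⊕1⊕0⊕0⊕1⊕0 = 1
p4 (pos 4,5,6,7,12,13,14,15): XOR of data positions = 1⊕0⊕1⊕1⊕0⊕1⊕0 = 0
p8 (pos 8,9,10,11,12,13,14,15): XOR of data positions = 0⊕0⊕0⊕1⊕0⊕1⊕0 = 0
Codeword: 111010100001010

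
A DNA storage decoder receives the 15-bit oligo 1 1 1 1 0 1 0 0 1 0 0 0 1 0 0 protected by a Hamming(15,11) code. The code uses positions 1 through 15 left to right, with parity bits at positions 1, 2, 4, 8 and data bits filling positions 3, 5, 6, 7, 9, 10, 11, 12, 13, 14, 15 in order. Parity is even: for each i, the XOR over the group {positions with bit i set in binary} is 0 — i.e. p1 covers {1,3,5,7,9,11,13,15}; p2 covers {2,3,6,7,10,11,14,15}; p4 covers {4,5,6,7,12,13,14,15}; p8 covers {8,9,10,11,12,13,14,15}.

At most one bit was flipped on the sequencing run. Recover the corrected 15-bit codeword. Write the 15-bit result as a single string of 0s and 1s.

111100001000100

s1 (pos 1,3,5,7,9,11,13,15): 1⊕1⊕0⊕0⊕1⊕0⊕1⊕0 = 0
s2 (pos 2,3,6,7,10,11,14,15): 1⊕1⊕1⊕0⊕0⊕0⊕0⊕0 = 1
s4 (pos 4,5,6,7,12,13,14,15): 1⊕0⊕1⊕0⊕0⊕1⊕0⊕0 = 1
s8 (pos 8,9,10,11,12,13,14,15): 0⊕1⊕0⊕0⊕0⊕1⊕0⊕0 = 0
Syndrome s8…s1 = 0110 → error at position 6.
Flip position 6: 111101001000100 → 111100001000100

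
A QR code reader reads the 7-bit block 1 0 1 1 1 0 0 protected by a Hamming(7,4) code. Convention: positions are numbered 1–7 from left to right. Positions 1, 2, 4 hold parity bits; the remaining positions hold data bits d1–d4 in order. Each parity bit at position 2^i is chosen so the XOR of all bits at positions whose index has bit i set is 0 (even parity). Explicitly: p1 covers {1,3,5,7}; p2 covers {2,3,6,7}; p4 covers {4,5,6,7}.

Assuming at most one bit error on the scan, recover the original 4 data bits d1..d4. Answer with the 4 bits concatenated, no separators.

0100

s1 (pos 1,3,5,7): 1⊕1⊕1⊕0 = 1
s2 (pos 2,3,6,7): 0⊕1⊕0⊕0 = 1
s4 (pos 4,5,6,7): 1⊕1⊕0⊕0 = 0
Syndrome s4…s1 = 011 → error at position 3.
Flip position 3: 1011100 → 1001100
Read data bits from positions 3,5,6,7: 0100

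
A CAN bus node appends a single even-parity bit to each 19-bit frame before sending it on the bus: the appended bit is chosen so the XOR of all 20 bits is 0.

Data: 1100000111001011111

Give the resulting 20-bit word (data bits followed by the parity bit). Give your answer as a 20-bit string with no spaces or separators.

11000001110010111111

XOR of the 19 data bits: 1⊕1⊕0⊕0⊕0⊕0⊕0⊕1⊕1⊕1⊕0⊕0⊕1⊕0⊕1⊕1⊕1⊕1⊕1 = 1
Parity bit = 1 (so all 20 bits XOR to 0).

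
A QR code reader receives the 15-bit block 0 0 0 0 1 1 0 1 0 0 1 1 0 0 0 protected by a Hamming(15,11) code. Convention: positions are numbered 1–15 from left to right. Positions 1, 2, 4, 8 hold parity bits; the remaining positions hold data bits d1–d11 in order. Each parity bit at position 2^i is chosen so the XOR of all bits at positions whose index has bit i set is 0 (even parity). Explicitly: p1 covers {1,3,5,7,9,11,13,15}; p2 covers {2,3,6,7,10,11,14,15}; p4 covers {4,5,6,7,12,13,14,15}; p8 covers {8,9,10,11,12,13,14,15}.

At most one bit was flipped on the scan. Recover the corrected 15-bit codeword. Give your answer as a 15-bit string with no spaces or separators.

000011010010000

s1 (pos 1,3,5,7,9,11,13,15): 0⊕0⊕1⊕0⊕0⊕1⊕0⊕0 = 0
s2 (pos 2,3,6,7,10,11,14,15): 0⊕0⊕1⊕0⊕0⊕1⊕0⊕0 = 0
s4 (pos 4,5,6,7,12,13,14,15): 0⊕1⊕1⊕0⊕1⊕0⊕0⊕0 = 1
s8 (pos 8,9,10,11,12,13,14,15): 1⊕0⊕0⊕1⊕1⊕0⊕0⊕0 = 1
Syndrome s8…s1 = 1100 → error at position 12.
Flip position 12: 000011010011000 → 000011010010000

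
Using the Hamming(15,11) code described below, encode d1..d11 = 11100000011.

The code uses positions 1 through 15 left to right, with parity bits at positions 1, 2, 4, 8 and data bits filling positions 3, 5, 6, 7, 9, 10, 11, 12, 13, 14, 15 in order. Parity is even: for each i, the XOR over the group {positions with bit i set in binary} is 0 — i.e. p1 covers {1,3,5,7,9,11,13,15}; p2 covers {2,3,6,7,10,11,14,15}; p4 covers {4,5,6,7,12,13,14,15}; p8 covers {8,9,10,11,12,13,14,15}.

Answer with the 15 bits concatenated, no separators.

Place data at non-parity positions: p1 p2 1 p4 1 1 0 p8 0 0 0 0 0 1 1
p1 (pos 1,3,5,7,9,11,13,15): XOR of data positions = 1⊕1⊕0⊕0⊕0⊕0⊕1 = 1
p2 (pos 2,3,6,7,10,11,14,15): XOR of data positions = 1⊕1⊕0⊕0⊕0⊕1⊕1 = 0
p4 (pos 4,5,6,7,12,13,14,15): XOR of data positions = 1⊕1⊕0⊕0⊕0⊕1⊕1 = 0
p8 (pos 8,9,10,11,12,13,14,15): XOR of data positions = 0⊕0⊕0⊕0⊕0⊕1⊕1 = 0
Codeword: 101011000000011

101011000000011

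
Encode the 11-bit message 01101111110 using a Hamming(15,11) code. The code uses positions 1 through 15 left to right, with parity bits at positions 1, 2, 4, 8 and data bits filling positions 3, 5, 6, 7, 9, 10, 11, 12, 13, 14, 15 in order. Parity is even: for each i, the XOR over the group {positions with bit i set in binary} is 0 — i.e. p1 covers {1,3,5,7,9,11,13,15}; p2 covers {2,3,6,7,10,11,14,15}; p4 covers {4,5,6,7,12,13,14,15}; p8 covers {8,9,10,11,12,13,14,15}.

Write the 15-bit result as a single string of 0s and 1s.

000111001111110

Place data at non-parity positions: p1 p2 0 p4 1 1 0 p8 1 1 1 1 1 1 0
p1 (pos 1,3,5,7,9,11,13,15): XOR of data positions = 0⊕1⊕0⊕1⊕1⊕1⊕0 = 0
p2 (pos 2,3,6,7,10,11,14,15): XOR of data positions = 0⊕1⊕0⊕1⊕1⊕1⊕0 = 0
p4 (pos 4,5,6,7,12,13,14,15): XOR of data positions = 1⊕1⊕0⊕1⊕1⊕1⊕0 = 1
p8 (pos 8,9,10,11,12,13,14,15): XOR of data positions = 1⊕1⊕1⊕1⊕1⊕1⊕0 = 0
Codeword: 000111001111110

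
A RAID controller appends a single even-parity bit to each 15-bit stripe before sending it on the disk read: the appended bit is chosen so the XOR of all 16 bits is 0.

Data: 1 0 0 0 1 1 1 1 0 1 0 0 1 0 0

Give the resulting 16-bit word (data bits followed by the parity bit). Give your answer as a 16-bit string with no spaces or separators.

XOR of the 15 data bits: 1⊕0⊕0⊕0⊕1⊕1⊕1⊕1⊕0⊕1⊕0⊕0⊕1⊕0⊕0 = 1
Parity bit = 1 (so all 16 bits XOR to 0).

1000111101001001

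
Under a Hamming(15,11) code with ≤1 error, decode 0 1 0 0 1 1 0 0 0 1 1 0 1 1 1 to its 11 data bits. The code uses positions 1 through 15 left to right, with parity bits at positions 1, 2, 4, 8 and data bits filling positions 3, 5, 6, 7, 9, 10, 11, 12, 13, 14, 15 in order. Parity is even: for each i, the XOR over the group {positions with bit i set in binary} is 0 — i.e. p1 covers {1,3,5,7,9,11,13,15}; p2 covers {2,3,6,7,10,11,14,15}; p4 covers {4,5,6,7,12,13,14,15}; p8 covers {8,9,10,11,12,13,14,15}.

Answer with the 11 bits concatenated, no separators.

s1 (pos 1,3,5,7,9,11,13,15): 0⊕0⊕1⊕0⊕0⊕1⊕1⊕1 = 0
s2 (pos 2,3,6,7,10,11,14,15): 1⊕0⊕1⊕0⊕1⊕1⊕1⊕1 = 0
s4 (pos 4,5,6,7,12,13,14,15): 0⊕1⊕1⊕0⊕0⊕1⊕1⊕1 = 1
s8 (pos 8,9,10,11,12,13,14,15): 0⊕0⊕1⊕1⊕0⊕1⊕1⊕1 = 1
Syndrome s8…s1 = 1100 → error at position 12.
Flip position 12: 010011000110111 → 010011000111111
Read data bits from positions 3,5,6,7,9,10,11,12,13,14,15: 01100111111

01100111111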